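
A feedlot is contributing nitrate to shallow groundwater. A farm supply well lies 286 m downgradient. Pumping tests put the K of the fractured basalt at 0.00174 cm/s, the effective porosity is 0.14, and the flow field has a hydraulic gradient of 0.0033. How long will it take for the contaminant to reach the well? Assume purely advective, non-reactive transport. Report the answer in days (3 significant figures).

8070 days

K = 0.00174 cm/s × 864 = 1.503 m/d
Specific discharge q = 1.503 × 0.0033 = 0.004961 m/d
v_s = q/n_e = 0.004961/0.14 = 0.03544 m/d
t = L / v = 286 / 0.03544 = 8071 d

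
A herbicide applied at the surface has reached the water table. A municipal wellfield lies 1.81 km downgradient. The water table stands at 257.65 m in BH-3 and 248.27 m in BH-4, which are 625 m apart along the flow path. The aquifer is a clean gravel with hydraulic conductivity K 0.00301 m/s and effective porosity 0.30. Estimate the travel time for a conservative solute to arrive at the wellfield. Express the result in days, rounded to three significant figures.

139 days

Hydraulic gradient i = (257.65 − 248.27) / 625 = 9.38 / 625 = 0.01501
K = 0.00301 m/s × 86400 s/d = 260.1 m/d
Darcy flux q = K·i = 260.1 × 0.01501 = 3.903 m/d
Average linear velocity = 3.903 / 0.30 = 13.01 m/d
L = 1.81 km = 1810 m
t = L / v = 1810 / 13.01 = 139.1 d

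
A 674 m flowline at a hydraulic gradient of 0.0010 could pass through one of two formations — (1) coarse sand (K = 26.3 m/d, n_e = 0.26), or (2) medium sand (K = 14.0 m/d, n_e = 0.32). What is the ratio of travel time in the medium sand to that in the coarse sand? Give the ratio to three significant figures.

2.31

Unit 1 (coarse sand): v = 26.3×0.0010/0.26 = 0.1012 m/d, t = 674/0.1012 = 6663 d
Unit 2 (medium sand): v = 14.0×0.0010/0.32 = 0.04375 m/d, t = 674/0.04375 = 15410 d
t(medium sand) / t(coarse sand) = 15410/6663 = 2.31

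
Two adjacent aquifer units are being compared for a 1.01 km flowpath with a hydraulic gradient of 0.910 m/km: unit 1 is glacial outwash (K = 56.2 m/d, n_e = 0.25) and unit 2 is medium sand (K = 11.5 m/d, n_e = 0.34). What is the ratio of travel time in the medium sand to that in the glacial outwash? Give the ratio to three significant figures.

6.65

Unit 1 (glacial outwash): v = 56.2×9.1e-4/0.25 = 0.2046 m/d, t = 1010/0.2046 = 4937 d
Unit 2 (medium sand): v = 11.5×9.1e-4/0.34 = 0.03078 m/d, t = 1010/0.03078 = 32810 d
t(medium sand) / t(glacial outwash) = 32810/4937 = 6.65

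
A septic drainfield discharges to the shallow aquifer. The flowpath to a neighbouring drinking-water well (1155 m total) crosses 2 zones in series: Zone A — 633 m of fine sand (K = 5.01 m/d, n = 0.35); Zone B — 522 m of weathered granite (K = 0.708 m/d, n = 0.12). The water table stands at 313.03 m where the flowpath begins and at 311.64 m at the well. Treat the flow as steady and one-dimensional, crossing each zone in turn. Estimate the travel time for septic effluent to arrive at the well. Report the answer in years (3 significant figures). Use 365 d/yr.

Total head drop ΔH = 313.03 − 311.64 = 1.39 m
Steady 1-D flow in series ⇒ the Darcy flux q is identical in every zone and the zone head losses add (resistances L/K in series).
Σ(L/K) = 633/5.01 + 522/0.708 = 126.3 + 737.3 = 863.6 d
q = ΔH / Σ(L/K) = 1.39 / 863.6 = 0.001609 m/d (same in every zone)
Zone A: v = q/n = 0.001609/0.35 = 0.004599 m/d → t_A = 633/0.004599 = 137700 d
Zone B: v = q/n = 0.001609/0.12 = 0.01341 m/d → t_B = 522/0.01341 = 38920 d
Total t = 137700 + 38920 = 176600 d
   = 176600 / 365 = 484 yr

484 years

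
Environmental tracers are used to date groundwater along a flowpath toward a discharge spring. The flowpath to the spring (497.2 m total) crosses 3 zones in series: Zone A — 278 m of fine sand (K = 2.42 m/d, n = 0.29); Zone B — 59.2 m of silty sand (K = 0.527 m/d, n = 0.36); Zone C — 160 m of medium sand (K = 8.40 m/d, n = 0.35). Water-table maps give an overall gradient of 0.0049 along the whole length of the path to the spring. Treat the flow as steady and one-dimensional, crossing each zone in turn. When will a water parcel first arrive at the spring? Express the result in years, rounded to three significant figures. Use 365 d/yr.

43.7 years

Steady 1-D flow in series ⇒ the Darcy flux q is identical in every zone and the zone head losses add (resistances L/K in series).
Σ(L/K) = 278/2.42 + 59.2/0.527 + 160/8.40 = 114.9 + 112.3 + 19.05 = 246.3 d
K_eq = L_total / Σ(L/K) = 497.2 / 246.3 = 2.019 m/d
q = K_eq · i = 2.019 × 0.0049 = 0.009893 m/d (same in every zone)
Zone A: v = q/n = 0.009893/0.29 = 0.03411 m/d → t_A = 278/0.03411 = 8149 d
Zone B: v = q/n = 0.009893/0.36 = 0.02748 m/d → t_B = 59.2/0.02748 = 2154 d
Zone C: v = q/n = 0.009893/0.35 = 0.02827 m/d → t_C = 160/0.02827 = 5660 d
Total t = 8149 + 2154 + 5660 = 15960 d
   = 15960 / 365 = 43.7 yr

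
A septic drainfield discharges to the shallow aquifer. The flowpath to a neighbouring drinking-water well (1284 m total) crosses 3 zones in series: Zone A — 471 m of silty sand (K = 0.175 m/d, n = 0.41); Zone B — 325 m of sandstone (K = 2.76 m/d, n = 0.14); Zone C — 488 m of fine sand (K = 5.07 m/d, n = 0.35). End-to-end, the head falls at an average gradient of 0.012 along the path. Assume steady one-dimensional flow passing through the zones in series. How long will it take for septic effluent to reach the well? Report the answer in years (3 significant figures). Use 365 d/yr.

212 years

Continuity: the same q passes through each zone, so ΔH = q·Σ(L_j/K_j) — the zones act as resistances in series.
Σ(L/K) = 471/0.175 + 325/2.76 + 488/5.07 = 2691 + 117.8 + 96.25 = 2905 d
K_eq = L_total / Σ(L/K) = 1284 / 2905 = 0.4419 m/d
q = K_eq · i = 0.4419 × 0.012 = 0.005303 m/d (same in every zone)
Zone A: v = q/n = 0.005303/0.41 = 0.01293 m/d → t_A = 471/0.01293 = 36410 d
Zone B: v = q/n = 0.005303/0.14 = 0.03788 m/d → t_B = 325/0.03788 = 8580 d
Zone C: v = q/n = 0.005303/0.35 = 0.01515 m/d → t_C = 488/0.01515 = 32210 d
Total t = 36410 + 8580 + 32210 = 77200 d
   = 77200 / 365 = 212 yr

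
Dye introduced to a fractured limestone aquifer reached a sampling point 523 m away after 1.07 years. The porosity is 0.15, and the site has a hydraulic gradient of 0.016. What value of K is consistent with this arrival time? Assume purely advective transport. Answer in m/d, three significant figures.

12.6 m/d

t = 1.07 years = 390.6 d
v = L / t = 523 / 390.6 = 1.339 m/d
K = v · n / i = 1.339 × 0.15 / 0.016 = 12.6 m/d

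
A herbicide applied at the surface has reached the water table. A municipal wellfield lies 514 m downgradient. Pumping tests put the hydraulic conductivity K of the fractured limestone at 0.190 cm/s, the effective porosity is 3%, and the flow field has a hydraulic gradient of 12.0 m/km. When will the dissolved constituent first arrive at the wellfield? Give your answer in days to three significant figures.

7.83 days

K = 0.190 cm/s × 864 = 164.2 m/d
q = Ki = 164.2 × 0.012 = 1.970 m/d
Average linear velocity = 1.970 / 0.03 = 65.66 m/d
t = L / v = 514 / 65.66 = 7.828 d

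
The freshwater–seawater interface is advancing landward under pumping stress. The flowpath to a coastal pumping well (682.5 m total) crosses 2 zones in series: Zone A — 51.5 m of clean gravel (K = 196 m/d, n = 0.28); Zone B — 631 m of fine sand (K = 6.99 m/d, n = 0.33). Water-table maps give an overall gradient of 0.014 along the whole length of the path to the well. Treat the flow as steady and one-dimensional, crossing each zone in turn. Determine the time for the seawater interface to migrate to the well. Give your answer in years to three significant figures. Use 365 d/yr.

5.78 years

Continuity: the same q passes through each zone, so ΔH = q·Σ(L_j/K_j) — the zones act as resistances in series.
Σ(L/K) = 51.5/196 + 631/6.99 = 0.2628 + 90.27 = 90.53 d
K_eq = L_total / Σ(L/K) = 682.5 / 90.53 = 7.539 m/d
q = K_eq · i = 7.539 × 0.014 = 0.1055 m/d (same in every zone)
Zone A: v = q/n = 0.1055/0.28 = 0.3769 m/d → t_A = 51.5/0.3769 = 136.6 d
Zone B: v = q/n = 0.1055/0.33 = 0.3198 m/d → t_B = 631/0.3198 = 1973 d
Total t = 136.6 + 1973 = 2110 d
   = 2110 / 365 = 5.78 yr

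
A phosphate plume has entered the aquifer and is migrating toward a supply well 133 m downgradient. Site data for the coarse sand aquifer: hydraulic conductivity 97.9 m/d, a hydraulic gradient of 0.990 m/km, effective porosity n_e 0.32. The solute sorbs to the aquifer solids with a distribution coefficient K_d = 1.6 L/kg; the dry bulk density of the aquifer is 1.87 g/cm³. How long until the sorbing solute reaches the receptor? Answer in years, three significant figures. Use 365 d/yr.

12.5 years

q = Ki = 97.9 × 9.9e-4 = 0.09692 m/d
v_s = q/n_e = 0.09692/0.32 = 0.3029 m/d
Retardation R = 1 + ρ_b·K_d/n = 1 + 1.87×1.6/0.32 = 10.35
Contaminant velocity v_c = v/R = 0.3029/10.35 = 0.02926 m/d
t = L/v_c = 133/0.02926 = 4545 d
   = 4545/365 = 12.5 yr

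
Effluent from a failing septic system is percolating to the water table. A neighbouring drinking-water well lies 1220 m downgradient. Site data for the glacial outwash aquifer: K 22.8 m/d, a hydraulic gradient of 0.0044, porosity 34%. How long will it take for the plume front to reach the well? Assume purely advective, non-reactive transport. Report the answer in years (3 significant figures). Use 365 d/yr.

11.3 years

Specific discharge q = 22.8 × 0.0044 = 0.1003 m/d
v = Ki/n = 22.8·0.0044/0.34 = 0.2951 m/d
t = L / v = 1220 / 0.2951 = 4135 d
   = 4135 / 365 = 11.3 yr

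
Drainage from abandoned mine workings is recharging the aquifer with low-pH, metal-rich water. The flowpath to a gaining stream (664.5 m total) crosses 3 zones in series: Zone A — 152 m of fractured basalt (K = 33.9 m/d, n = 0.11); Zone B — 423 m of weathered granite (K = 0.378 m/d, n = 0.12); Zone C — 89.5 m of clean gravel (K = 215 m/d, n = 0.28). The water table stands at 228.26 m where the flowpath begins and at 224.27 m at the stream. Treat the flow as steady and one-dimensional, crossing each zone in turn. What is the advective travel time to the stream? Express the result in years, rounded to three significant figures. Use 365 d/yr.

Total head drop ΔH = 228.26 − 224.27 = 3.99 m
Continuity: the same q passes through each zone, so ΔH = q·Σ(L_j/K_j) — the zones act as resistances in series.
Σ(L/K) = 152/33.9 + 423/0.378 + 89.5/215 = 4.484 + 1119 + 0.4163 = 1124 d
q = ΔH / Σ(L/K) = 3.99 / 1124 = 0.003550 m/d (same in every zone)
Zone A: v = q/n = 0.003550/0.11 = 0.03227 m/d → t_A = 152/0.03227 = 4710 d
Zone B: v = q/n = 0.003550/0.12 = 0.02958 m/d → t_B = 423/0.02958 = 14300 d
Zone C: v = q/n = 0.003550/0.28 = 0.01268 m/d → t_C = 89.5/0.01268 = 7059 d
Total t = 4710 + 14300 + 7059 = 26070 d
   = 26070 / 365 = 71.4 yr

71.4 years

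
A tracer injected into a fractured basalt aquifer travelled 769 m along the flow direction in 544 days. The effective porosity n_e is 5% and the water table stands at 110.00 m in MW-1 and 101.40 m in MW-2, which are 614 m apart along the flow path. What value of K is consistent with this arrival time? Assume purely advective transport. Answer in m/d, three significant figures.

Hydraulic gradient i = (110.00 − 101.40) / 614 = 8.60 / 614 = 0.01401
v = L / t = 769 / 544 = 1.414 m/d
K = v · n / i = 1.414 × 0.05 / 0.01401 = 5.05 m/d

5.05 m/d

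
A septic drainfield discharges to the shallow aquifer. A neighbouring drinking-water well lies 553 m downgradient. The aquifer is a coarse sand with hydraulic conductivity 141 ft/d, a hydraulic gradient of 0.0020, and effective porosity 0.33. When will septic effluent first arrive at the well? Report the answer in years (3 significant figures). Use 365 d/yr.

K = 141 ft/d × 0.3048 = 42.98 m/d
q = Ki = 42.98 × 0.0020 = 0.08595 m/d
v = Ki/n = 42.98·0.0020/0.33 = 0.2605 m/d
t = L / v = 553 / 0.2605 = 2123 d
   = 2123 / 365 = 5.82 yr

5.82 years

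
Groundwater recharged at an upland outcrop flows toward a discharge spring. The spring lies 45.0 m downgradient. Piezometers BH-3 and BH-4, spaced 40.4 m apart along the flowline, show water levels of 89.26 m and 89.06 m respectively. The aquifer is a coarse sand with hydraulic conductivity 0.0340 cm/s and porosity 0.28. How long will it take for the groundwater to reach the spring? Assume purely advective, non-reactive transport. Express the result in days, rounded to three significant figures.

Hydraulic gradient i = (89.26 − 89.06) / 40.4 = 0.20 / 40.4 = 0.004950
K = 0.0340 cm/s × 864 = 29.38 m/d
Specific discharge q = 29.38 × 0.004950 = 0.1454 m/d
v_s = q/n_e = 0.1454/0.28 = 0.5194 m/d
t = L / v = 45.0 / 0.5194 = 86.64 d

86.6 days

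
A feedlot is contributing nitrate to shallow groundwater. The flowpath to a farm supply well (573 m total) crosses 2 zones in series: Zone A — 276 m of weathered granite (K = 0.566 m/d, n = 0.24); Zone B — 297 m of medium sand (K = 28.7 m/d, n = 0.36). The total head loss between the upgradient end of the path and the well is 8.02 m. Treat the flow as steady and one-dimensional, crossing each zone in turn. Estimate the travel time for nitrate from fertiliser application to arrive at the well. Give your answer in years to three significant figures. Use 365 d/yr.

Steady 1-D flow in series ⇒ the Darcy flux q is identical in every zone and the zone head losses add (resistances L/K in series).
Σ(L/K) = 276/0.566 + 297/28.7 = 487.6 + 10.35 = 498.0 d
q = ΔH / Σ(L/K) = 8.02 / 498.0 = 0.01611 m/d (same in every zone)
Zone A: v = q/n = 0.01611/0.24 = 0.06710 m/d → t_A = 276/0.06710 = 4113 d
Zone B: v = q/n = 0.01611/0.36 = 0.04474 m/d → t_B = 297/0.04474 = 6639 d
Total t = 4113 + 6639 = 10750 d
   = 10750 / 365 = 29.5 yr

29.5 years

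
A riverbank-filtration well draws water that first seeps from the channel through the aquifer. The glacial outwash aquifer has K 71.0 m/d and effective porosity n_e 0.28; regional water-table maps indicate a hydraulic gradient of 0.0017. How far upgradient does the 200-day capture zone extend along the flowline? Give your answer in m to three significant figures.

Darcy flux q = K·i = 71.0 × 0.0017 = 0.1207 m/d
v = Ki/n = 71.0·0.0017/0.28 = 0.4311 m/d
L = v × T = 0.4311 × 200 = 86.21 m

86.2 m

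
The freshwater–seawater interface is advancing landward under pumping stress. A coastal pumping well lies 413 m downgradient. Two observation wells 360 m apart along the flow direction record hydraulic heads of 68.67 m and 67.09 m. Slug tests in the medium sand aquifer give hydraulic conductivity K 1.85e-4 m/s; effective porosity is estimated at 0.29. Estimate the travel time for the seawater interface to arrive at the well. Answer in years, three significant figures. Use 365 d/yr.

Hydraulic gradient i = (68.67 − 67.09) / 360 = 1.58 / 360 = 0.004389
K = 1.85e-4 m/s × 86400 s/d = 15.98 m/d
q = Ki = 15.98 × 0.004389 = 0.07015 m/d
v = Ki/n = 15.98·0.004389/0.29 = 0.2419 m/d
t = L / v = 413 / 0.2419 = 1707 d
   = 1707 / 365 = 4.68 yr

4.68 years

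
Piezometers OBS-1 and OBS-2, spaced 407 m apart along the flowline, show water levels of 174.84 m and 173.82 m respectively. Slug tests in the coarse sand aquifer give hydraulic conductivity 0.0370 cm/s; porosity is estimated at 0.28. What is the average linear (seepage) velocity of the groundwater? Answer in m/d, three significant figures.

Hydraulic gradient i = (174.84 − 173.82) / 407 = 1.02 / 407 = 0.002506
K = 0.0370 cm/s × 864 = 31.97 m/d
Specific discharge q = 31.97 × 0.002506 = 0.08012 m/d
v = Ki/n = 31.97·0.002506/0.28 = 0.2861 m/d

0.286 m/d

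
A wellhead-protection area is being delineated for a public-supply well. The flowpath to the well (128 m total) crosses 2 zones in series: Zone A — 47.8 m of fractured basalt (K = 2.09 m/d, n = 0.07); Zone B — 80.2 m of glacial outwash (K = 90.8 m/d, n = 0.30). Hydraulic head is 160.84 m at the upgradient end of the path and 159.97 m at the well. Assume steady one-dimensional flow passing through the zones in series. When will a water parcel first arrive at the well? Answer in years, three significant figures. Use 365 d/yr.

2.05 years

Total head drop ΔH = 160.84 − 159.97 = 0.87 m
Steady 1-D flow in series ⇒ the Darcy flux q is identical in every zone and the zone head losses add (resistances L/K in series).
Σ(L/K) = 47.8/2.09 + 80.2/90.8 = 22.87 + 0.8833 = 23.75 d
q = ΔH / Σ(L/K) = 0.87 / 23.75 = 0.03663 m/d (same in every zone)
Zone A: v = q/n = 0.03663/0.07 = 0.5232 m/d → t_A = 47.8/0.5232 = 91.36 d
Zone B: v = q/n = 0.03663/0.30 = 0.1221 m/d → t_B = 80.2/0.1221 = 656.9 d
Total t = 91.36 + 656.9 = 748.3 d
   = 748.3 / 365 = 2.05 yr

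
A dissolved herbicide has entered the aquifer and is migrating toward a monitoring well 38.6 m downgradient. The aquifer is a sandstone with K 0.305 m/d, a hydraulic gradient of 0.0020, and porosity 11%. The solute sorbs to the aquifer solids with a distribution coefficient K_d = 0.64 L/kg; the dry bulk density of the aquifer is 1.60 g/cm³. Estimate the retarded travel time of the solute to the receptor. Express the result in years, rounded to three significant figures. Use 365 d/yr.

197 years

Darcy flux q = K·i = 0.305 × 0.0020 = 6.100e-4 m/d
v_s = q/n_e = 6.100e-4/0.11 = 0.005545 m/d
Retardation R = 1 + ρ_b·K_d/n = 1 + 1.60×0.64/0.11 = 10.31
Contaminant velocity v_c = v/R = 0.005545/10.31 = 5.379e-4 m/d
t = L/v_c = 38.6/5.379e-4 = 71760 d
   = 71760/365 = 197 yr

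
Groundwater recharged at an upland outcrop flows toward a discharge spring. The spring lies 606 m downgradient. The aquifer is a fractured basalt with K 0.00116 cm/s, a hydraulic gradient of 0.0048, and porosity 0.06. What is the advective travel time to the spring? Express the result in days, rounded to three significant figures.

7560 days

K = 0.00116 cm/s × 864 = 1.002 m/d
q = Ki = 1.002 × 0.0048 = 0.004811 m/d
v_s = q/n_e = 0.004811/0.06 = 0.08018 m/d
t = L / v = 606 / 0.08018 = 7558 d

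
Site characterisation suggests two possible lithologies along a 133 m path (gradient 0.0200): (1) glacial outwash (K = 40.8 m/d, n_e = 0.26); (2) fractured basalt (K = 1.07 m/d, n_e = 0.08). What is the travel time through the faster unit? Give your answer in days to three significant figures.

42.4 days

Unit 1 (glacial outwash): v = 40.8×0.020/0.26 = 3.138 m/d, t = 133/3.138 = 42.38 d
Unit 2 (fractured basalt): v = 1.07×0.020/0.08 = 0.2675 m/d, t = 133/0.2675 = 497.2 d
Faster unit: t = 42.4 d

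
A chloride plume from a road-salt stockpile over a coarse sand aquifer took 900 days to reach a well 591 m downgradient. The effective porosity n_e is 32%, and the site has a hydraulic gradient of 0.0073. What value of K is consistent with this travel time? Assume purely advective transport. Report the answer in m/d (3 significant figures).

v = L / t = 591 / 900 = 0.6567 m/d
K = v · n / i = 0.6567 × 0.32 / 0.0073 = 28.8 m/d

28.8 m/d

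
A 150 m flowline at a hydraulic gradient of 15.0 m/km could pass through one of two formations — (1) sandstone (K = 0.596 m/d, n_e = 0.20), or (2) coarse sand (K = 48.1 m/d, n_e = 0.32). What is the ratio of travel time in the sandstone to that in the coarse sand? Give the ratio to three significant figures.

50.4

Unit 1 (sandstone): v = 0.596×0.015/0.20 = 0.04470 m/d, t = 150/0.04470 = 3356 d
Unit 2 (coarse sand): v = 48.1×0.015/0.32 = 2.255 m/d, t = 150/2.255 = 66.53 d
t(sandstone) / t(coarse sand) = 3356/66.53 = 50.4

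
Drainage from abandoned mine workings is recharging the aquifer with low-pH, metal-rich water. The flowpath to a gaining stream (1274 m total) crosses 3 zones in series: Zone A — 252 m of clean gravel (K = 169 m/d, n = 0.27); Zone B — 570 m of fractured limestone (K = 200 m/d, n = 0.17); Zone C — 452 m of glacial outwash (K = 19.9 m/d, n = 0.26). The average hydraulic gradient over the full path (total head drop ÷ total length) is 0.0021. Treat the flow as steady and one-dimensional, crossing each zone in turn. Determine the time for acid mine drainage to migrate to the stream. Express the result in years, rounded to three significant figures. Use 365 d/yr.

Steady 1-D flow in series ⇒ the Darcy flux q is identical in every zone and the zone head losses add (resistances L/K in series).
Σ(L/K) = 252/169 + 570/200 + 452/19.9 = 1.491 + 2.850 + 22.71 = 27.05 d
K_eq = L_total / Σ(L/K) = 1274 / 27.05 = 47.09 m/d
q = K_eq · i = 47.09 × 0.0021 = 0.09889 m/d (same in every zone)
Zone A: v = q/n = 0.09889/0.27 = 0.3663 m/d → t_A = 252/0.3663 = 688.0 d
Zone B: v = q/n = 0.09889/0.17 = 0.5817 m/d → t_B = 570/0.5817 = 979.9 d
Zone C: v = q/n = 0.09889/0.26 = 0.3803 m/d → t_C = 452/0.3803 = 1188 d
Total t = 688.0 + 979.9 + 1188 = 2856 d
   = 2856 / 365 = 7.83 yr

7.83 years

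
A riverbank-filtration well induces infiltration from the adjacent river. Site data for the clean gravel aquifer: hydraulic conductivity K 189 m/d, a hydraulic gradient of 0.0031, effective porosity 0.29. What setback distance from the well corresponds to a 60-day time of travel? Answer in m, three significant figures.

Specific discharge q = 189 × 0.0031 = 0.5859 m/d
Average linear velocity = 0.5859 / 0.29 = 2.020 m/d
L = v × T = 2.020 × 60 = 121.2 m

121 m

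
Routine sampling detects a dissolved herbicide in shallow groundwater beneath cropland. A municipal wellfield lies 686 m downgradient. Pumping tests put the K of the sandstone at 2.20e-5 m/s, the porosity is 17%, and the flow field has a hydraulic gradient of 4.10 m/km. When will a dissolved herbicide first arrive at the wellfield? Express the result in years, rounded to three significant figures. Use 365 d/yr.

K = 2.20e-5 m/s × 86400 s/d = 1.901 m/d
Specific discharge q = 1.901 × 0.0041 = 0.007793 m/d
Average linear velocity = 0.007793 / 0.17 = 0.04584 m/d
t = L / v = 686 / 0.04584 = 14960 d
   = 14960 / 365 = 41.0 yr

41.0 years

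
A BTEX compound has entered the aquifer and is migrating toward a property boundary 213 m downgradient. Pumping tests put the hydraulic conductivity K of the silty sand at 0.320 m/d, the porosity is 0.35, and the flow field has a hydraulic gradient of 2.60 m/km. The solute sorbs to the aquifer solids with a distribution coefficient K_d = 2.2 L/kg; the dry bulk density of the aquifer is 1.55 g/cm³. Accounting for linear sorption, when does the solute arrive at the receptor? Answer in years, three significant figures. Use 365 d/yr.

Specific discharge q = 0.320 × 0.0026 = 8.320e-4 m/d
v_s = q/n_e = 8.320e-4/0.35 = 0.002377 m/d
Retardation R = 1 + ρ_b·K_d/n = 1 + 1.55×2.2/0.35 = 10.74
Contaminant velocity v_c = v/R = 0.002377/10.74 = 2.213e-4 m/d
t = L/v_c = 213/2.213e-4 = 962600 d
   = 962600/365 = 2640 yr

2640 years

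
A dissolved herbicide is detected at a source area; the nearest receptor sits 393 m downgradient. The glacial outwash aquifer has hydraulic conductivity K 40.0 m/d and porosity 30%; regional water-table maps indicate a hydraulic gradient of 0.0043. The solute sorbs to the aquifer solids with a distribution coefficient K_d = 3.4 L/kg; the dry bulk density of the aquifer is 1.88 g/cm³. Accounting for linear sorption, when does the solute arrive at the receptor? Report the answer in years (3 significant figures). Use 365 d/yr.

q = Ki = 40.0 × 0.0043 = 0.1720 m/d
v = Ki/n = 40.0·0.0043/0.30 = 0.5733 m/d
Retardation R = 1 + ρ_b·K_d/n = 1 + 1.88×3.4/0.30 = 22.31
Contaminant velocity v_c = v/R = 0.5733/22.31 = 0.02570 m/d
t = L/v_c = 393/0.02570 = 15290 d
   = 15290/365 = 41.9 yr

41.9 years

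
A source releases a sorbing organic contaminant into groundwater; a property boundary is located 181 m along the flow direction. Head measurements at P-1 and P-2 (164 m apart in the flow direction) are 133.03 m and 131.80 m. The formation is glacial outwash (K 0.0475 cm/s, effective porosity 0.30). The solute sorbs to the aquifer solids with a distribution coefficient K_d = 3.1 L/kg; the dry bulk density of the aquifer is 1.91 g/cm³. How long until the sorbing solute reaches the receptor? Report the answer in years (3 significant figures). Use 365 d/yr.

Hydraulic gradient i = (133.03 − 131.80) / 164 = 1.23 / 164 = 0.007500
K = 0.0475 cm/s × 864 = 41.04 m/d
q = Ki = 41.04 × 0.007500 = 0.3078 m/d
Average linear velocity = 0.3078 / 0.30 = 1.026 m/d
Retardation R = 1 + ρ_b·K_d/n = 1 + 1.91×3.1/0.30 = 20.74
Contaminant velocity v_c = v/R = 1.026/20.74 = 0.04948 m/d
t = L/v_c = 181/0.04948 = 3658 d
   = 3658/365 = 10.0 yr

10.0 years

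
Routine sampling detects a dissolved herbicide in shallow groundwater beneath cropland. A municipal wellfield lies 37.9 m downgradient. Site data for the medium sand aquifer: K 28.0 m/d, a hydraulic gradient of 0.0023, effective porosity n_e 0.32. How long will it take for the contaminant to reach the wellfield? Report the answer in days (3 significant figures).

188 days

Darcy flux q = K·i = 28.0 × 0.0023 = 0.06440 m/d
Average linear velocity = 0.06440 / 0.32 = 0.2012 m/d
t = L / v = 37.9 / 0.2012 = 188.3 d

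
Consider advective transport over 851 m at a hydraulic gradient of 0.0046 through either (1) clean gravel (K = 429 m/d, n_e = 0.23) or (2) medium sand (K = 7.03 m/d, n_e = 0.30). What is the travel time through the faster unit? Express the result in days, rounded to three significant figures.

Unit 1 (clean gravel): v = 429×0.0046/0.23 = 8.580 m/d, t = 851/8.580 = 99.18 d
Unit 2 (medium sand): v = 7.03×0.0046/0.30 = 0.1078 m/d, t = 851/0.1078 = 7895 d
Faster unit: t = 99.2 d

99.2 days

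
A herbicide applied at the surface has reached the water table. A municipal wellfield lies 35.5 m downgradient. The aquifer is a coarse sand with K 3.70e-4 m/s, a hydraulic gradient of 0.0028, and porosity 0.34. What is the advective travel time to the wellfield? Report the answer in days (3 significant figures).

K = 3.70e-4 m/s × 86400 s/d = 31.97 m/d
Specific discharge q = 31.97 × 0.0028 = 0.08951 m/d
v_s = q/n_e = 0.08951/0.34 = 0.2633 m/d
t = L / v = 35.5 / 0.2633 = 134.8 d

135 days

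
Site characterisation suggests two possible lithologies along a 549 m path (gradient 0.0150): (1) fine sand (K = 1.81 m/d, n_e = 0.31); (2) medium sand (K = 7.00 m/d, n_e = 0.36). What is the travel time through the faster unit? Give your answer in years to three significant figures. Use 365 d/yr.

5.16 years

Unit 1 (fine sand): v = 1.81×0.015/0.31 = 0.08758 m/d, t = 549/0.08758 = 6269 d
Unit 2 (medium sand): v = 7.00×0.015/0.36 = 0.2917 m/d, t = 549/0.2917 = 1882 d
Faster: 1882 d / 365 = 5.16 yr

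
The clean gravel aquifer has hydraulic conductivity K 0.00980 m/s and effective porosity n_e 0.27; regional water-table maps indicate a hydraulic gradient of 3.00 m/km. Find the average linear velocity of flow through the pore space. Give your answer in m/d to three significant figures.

K = 0.00980 m/s × 86400 s/d = 846.7 m/d
Specific discharge q = 846.7 × 0.0030 = 2.540 m/d
v = Ki/n = 846.7·0.0030/0.27 = 9.408 m/d

9.41 m/d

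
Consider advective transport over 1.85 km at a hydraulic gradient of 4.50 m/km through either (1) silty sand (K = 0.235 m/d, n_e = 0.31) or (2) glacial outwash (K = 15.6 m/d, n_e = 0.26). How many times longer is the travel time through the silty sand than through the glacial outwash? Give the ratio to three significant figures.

Unit 1 (silty sand): v = 0.235×0.0045/0.31 = 0.003411 m/d, t = 1850/0.003411 = 542300 d
Unit 2 (glacial outwash): v = 15.6×0.0045/0.26 = 0.2700 m/d, t = 1850/0.2700 = 6852 d
t(silty sand) / t(glacial outwash) = 542300/6852 = 79.1

79.1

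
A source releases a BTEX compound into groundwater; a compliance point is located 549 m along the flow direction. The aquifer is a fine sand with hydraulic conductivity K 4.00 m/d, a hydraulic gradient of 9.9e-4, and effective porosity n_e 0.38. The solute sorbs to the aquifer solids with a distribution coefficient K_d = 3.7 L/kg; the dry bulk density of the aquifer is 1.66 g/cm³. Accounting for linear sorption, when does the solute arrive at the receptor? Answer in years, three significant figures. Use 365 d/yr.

2480 years

Darcy flux q = K·i = 4.00 × 9.9e-4 = 0.003960 m/d
v = Ki/n = 4.00·9.9e-4/0.38 = 0.01042 m/d
Retardation R = 1 + ρ_b·K_d/n = 1 + 1.66×3.7/0.38 = 17.16
Contaminant velocity v_c = v/R = 0.01042/17.16 = 6.072e-4 m/d
t = L/v_c = 549/6.072e-4 = 904200 d
   = 904200/365 = 2480 yr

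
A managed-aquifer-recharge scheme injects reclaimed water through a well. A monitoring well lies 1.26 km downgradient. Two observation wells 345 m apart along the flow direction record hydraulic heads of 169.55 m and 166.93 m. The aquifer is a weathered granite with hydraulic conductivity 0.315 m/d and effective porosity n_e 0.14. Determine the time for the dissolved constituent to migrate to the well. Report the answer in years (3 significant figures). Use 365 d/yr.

Hydraulic gradient i = (169.55 − 166.93) / 345 = 2.62 / 345 = 0.007594
Darcy flux q = K·i = 0.315 × 0.007594 = 0.002392 m/d
Average linear velocity = 0.002392 / 0.14 = 0.01709 m/d
L = 1.26 km = 1260 m
t = L / v = 1260 / 0.01709 = 73740 d
   = 73740 / 365 = 202 yr

202 years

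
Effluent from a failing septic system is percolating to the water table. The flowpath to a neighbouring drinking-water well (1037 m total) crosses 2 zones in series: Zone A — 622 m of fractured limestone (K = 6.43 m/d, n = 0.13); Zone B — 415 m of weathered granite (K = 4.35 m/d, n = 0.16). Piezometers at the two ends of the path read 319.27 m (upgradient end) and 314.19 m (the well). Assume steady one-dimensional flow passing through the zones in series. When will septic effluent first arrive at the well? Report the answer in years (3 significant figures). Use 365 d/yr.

Total head drop ΔH = 319.27 − 314.19 = 5.08 m
Steady 1-D flow in series ⇒ the Darcy flux q is identical in every zone and the zone head losses add (resistances L/K in series).
Σ(L/K) = 622/6.43 + 415/4.35 = 96.73 + 95.40 = 192.1 d
q = ΔH / Σ(L/K) = 5.08 / 192.1 = 0.02644 m/d (same in every zone)
Zone A: v = q/n = 0.02644/0.13 = 0.2034 m/d → t_A = 622/0.2034 = 3058 d
Zone B: v = q/n = 0.02644/0.16 = 0.1652 m/d → t_B = 415/0.1652 = 2511 d
Total t = 3058 + 2511 = 5570 d
   = 5570 / 365 = 15.3 yr

15.3 years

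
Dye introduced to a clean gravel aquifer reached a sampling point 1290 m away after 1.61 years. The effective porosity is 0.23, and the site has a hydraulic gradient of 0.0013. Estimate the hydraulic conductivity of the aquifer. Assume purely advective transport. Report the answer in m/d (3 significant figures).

t = 1.61 years = 587.7 d
v = L / t = 1290 / 587.7 = 2.195 m/d
K = v · n / i = 2.195 × 0.23 / 0.0013 = 388 m/d

388 m/d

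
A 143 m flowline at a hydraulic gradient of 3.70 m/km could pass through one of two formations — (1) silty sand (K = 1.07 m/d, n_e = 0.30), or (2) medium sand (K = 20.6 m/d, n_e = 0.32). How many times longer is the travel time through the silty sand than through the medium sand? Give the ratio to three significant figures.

Unit 1 (silty sand): v = 1.07×0.0037/0.30 = 0.01320 m/d, t = 143/0.01320 = 10840 d
Unit 2 (medium sand): v = 20.6×0.0037/0.32 = 0.2382 m/d, t = 143/0.2382 = 600.4 d
t(silty sand) / t(medium sand) = 10840/600.4 = 18.0

18.0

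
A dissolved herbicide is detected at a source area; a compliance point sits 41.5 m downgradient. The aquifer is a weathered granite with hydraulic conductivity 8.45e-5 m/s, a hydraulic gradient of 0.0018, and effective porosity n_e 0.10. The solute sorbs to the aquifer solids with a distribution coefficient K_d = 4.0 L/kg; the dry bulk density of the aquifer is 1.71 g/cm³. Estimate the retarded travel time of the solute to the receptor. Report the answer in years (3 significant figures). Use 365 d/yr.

K = 8.45e-5 m/s × 86400 s/d = 7.301 m/d
Specific discharge q = 7.301 × 0.0018 = 0.01314 m/d
v = Ki/n = 7.301·0.0018/0.10 = 0.1314 m/d
Retardation R = 1 + ρ_b·K_d/n = 1 + 1.71×4.0/0.10 = 69.40
Contaminant velocity v_c = v/R = 0.1314/69.40 = 0.001894 m/d
t = L/v_c = 41.5/0.001894 = 21920 d
   = 21920/365 = 60.0 yr

60.0 years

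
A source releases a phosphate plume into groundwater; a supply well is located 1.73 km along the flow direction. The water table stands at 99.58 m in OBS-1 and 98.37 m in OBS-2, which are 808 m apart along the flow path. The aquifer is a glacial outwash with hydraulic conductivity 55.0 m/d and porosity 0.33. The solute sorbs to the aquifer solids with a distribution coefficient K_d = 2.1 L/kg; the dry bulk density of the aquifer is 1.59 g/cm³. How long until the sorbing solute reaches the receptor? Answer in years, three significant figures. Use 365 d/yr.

211 years

Hydraulic gradient i = (99.58 − 98.37) / 808 = 1.21 / 808 = 0.001498
Darcy flux q = K·i = 55.0 × 0.001498 = 0.08236 m/d
v_s = q/n_e = 0.08236/0.33 = 0.2496 m/d
Retardation R = 1 + ρ_b·K_d/n = 1 + 1.59×2.1/0.33 = 11.12
Contaminant velocity v_c = v/R = 0.2496/11.12 = 0.02245 m/d
L = 1.73 km = 1730 m
t = L/v_c = 1730/0.02245 = 77060 d
   = 77060/365 = 211 yr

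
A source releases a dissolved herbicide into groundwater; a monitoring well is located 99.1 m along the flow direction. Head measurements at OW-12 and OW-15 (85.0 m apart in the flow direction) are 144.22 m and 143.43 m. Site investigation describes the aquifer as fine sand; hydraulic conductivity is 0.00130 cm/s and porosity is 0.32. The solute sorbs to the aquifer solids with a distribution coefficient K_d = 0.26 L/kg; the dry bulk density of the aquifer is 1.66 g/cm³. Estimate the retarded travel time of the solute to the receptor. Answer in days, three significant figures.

Hydraulic gradient i = (144.22 − 143.43) / 85.0 = 0.79 / 85.0 = 0.009294
K = 0.00130 cm/s × 864 = 1.123 m/d
Specific discharge q = 1.123 × 0.009294 = 0.01044 m/d
Seepage velocity v = q / n = 0.01044 / 0.32 = 0.03262 m/d
Retardation R = 1 + ρ_b·K_d/n = 1 + 1.66×0.26/0.32 = 2.349
Contaminant velocity v_c = v/R = 0.03262/2.349 = 0.01389 m/d
t = L/v_c = 99.1/0.01389 = 7135 d

7140 days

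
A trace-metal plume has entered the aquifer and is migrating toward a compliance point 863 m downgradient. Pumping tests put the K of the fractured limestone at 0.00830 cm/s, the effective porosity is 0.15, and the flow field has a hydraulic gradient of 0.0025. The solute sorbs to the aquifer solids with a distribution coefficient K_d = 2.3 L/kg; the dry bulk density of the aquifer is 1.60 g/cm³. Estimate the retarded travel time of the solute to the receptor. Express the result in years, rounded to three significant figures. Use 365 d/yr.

K = 0.00830 cm/s × 864 = 7.171 m/d
q = Ki = 7.171 × 0.0025 = 0.01793 m/d
v = Ki/n = 7.171·0.0025/0.15 = 0.1195 m/d
Retardation R = 1 + ρ_b·K_d/n = 1 + 1.60×2.3/0.15 = 25.53
Contaminant velocity v_c = v/R = 0.1195/25.53 = 0.004681 m/d
t = L/v_c = 863/0.004681 = 184400 d
   = 184400/365 = 505 yr

505 years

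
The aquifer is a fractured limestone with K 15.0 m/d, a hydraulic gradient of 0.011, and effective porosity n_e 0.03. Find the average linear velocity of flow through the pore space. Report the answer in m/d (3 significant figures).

Darcy flux q = K·i = 15.0 × 0.011 = 0.1650 m/d
v = Ki/n = 15.0·0.011/0.03 = 5.500 m/d

5.50 m/d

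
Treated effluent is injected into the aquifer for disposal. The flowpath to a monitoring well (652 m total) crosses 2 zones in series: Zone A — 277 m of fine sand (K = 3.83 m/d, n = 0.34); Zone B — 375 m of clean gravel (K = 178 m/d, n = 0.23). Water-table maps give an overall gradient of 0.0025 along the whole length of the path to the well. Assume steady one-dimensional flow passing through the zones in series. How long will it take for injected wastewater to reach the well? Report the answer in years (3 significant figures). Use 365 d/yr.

Steady 1-D flow in series ⇒ the Darcy flux q is identical in every zone and the zone head losses add (resistances L/K in series).
Σ(L/K) = 277/3.83 + 375/178 = 72.32 + 2.107 = 74.43 d
K_eq = L_total / Σ(L/K) = 652 / 74.43 = 8.760 m/d
q = K_eq · i = 8.760 × 0.0025 = 0.02190 m/d (same in every zone)
Zone A: v = q/n = 0.02190/0.34 = 0.06441 m/d → t_A = 277/0.06441 = 4301 d
Zone B: v = q/n = 0.02190/0.23 = 0.09522 m/d → t_B = 375/0.09522 = 3938 d
Total t = 4301 + 3938 = 8239 d
   = 8239 / 365 = 22.6 yr

22.6 years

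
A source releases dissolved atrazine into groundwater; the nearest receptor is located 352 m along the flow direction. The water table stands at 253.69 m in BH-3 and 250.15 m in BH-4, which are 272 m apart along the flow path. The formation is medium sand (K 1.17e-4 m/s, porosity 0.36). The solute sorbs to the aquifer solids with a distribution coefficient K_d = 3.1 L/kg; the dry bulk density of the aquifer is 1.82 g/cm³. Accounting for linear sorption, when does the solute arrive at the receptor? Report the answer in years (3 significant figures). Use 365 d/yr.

44.0 years

Hydraulic gradient i = (253.69 − 250.15) / 272 = 3.54 / 272 = 0.01301
K = 1.17e-4 m/s × 86400 s/d = 10.11 m/d
Darcy flux q = K·i = 10.11 × 0.01301 = 0.1316 m/d
Seepage velocity v = q / n = 0.1316 / 0.36 = 0.3655 m/d
Retardation R = 1 + ρ_b·K_d/n = 1 + 1.82×3.1/0.36 = 16.67
Contaminant velocity v_c = v/R = 0.3655/16.67 = 0.02192 m/d
t = L/v_c = 352/0.02192 = 16060 d
   = 16060/365 = 44.0 yr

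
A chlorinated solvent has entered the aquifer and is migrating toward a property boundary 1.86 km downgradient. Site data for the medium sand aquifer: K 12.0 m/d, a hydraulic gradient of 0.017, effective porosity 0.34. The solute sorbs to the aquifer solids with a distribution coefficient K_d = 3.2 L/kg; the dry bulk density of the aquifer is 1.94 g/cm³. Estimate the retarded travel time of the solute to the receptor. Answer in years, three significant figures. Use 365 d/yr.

Specific discharge q = 12.0 × 0.017 = 0.2040 m/d
v_s = q/n_e = 0.2040/0.34 = 0.6000 m/d
Retardation R = 1 + ρ_b·K_d/n = 1 + 1.94×3.2/0.34 = 19.26
Contaminant velocity v_c = v/R = 0.6000/19.26 = 0.03115 m/d
L = 1.86 km = 1860 m
t = L/v_c = 1860/0.03115 = 59700 d
   = 59700/365 = 164 yr

164 years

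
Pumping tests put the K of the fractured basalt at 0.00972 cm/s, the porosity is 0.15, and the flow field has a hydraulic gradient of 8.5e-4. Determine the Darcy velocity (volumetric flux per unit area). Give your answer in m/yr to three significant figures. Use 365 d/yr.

K = 0.00972 cm/s × 864 = 8.398 m/d
q = Ki = 8.398 × 8.5e-4 = 0.007138 m/d
   = 0.007138 × 365 = 2.61 m/yr

2.61 m/yr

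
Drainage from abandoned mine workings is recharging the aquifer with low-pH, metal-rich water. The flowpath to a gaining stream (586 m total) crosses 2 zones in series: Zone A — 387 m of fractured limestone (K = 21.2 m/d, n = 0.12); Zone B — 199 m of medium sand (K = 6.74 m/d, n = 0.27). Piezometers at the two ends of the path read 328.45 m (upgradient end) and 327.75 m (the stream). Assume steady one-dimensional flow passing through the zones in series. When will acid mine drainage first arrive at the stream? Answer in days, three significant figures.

6840 days

Total head drop ΔH = 328.45 − 327.75 = 0.70 m
Continuity: the same q passes through each zone, so ΔH = q·Σ(L_j/K_j) — the zones act as resistances in series.
Σ(L/K) = 387/21.2 + 199/6.74 = 18.25 + 29.53 = 47.78 d
q = ΔH / Σ(L/K) = 0.70 / 47.78 = 0.01465 m/d (same in every zone)
Zone A: v = q/n = 0.01465/0.12 = 0.1221 m/d → t_A = 387/0.1221 = 3170 d
Zone B: v = q/n = 0.01465/0.27 = 0.05426 m/d → t_B = 199/0.05426 = 3667 d
Total t = 3170 + 3667 = 6837 d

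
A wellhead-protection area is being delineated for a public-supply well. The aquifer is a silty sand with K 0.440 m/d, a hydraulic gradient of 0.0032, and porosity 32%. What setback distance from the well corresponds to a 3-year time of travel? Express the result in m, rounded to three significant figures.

Darcy flux q = K·i = 0.440 × 0.0032 = 0.001408 m/d
Seepage velocity v = q / n = 0.001408 / 0.32 = 0.004400 m/d
T = 3 yr × 365 = 1095 d
L = v × T = 0.004400 × 1095 = 4.818 m

4.82 m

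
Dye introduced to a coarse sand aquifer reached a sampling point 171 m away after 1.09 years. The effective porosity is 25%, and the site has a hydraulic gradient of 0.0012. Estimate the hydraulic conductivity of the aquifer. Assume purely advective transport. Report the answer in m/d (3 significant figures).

89.5 m/d

t = 1.09 years = 397.9 d
v = L / t = 171 / 397.9 = 0.4298 m/d
K = v · n / i = 0.4298 × 0.25 / 0.0012 = 89.5 m/d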